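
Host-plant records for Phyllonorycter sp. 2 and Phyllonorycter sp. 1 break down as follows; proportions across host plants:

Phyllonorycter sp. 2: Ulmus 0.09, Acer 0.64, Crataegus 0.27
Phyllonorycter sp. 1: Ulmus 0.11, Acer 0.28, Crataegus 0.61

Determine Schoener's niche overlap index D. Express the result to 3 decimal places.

Σ|p₁ᵢ − p₂ᵢ| = 0.02 + 0.36 + 0.34 = 0.72
D = 1 − ½ × 0.72 = 1 − 0.360 = 0.64000

0.640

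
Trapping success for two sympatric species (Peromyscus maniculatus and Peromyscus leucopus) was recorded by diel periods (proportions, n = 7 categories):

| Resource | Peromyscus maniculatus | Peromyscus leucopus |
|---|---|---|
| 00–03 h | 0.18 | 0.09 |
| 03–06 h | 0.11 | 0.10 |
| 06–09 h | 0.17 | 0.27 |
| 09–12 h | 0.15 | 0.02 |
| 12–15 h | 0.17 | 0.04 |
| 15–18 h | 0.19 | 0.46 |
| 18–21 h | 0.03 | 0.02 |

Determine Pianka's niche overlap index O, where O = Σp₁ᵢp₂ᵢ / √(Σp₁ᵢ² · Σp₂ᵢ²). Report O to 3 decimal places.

Σ p₁ᵢp₂ᵢ = 0.0162 + 0.0110 + 0.0459 + 0.0030 + 0.0068 + 0.0874 + 0.0006 = 0.1709
Σp_1ᵢ² = 0.18² + 0.11² + 0.17² + 0.15² + 0.17² + 0.19² + 0.03² = 0.0324 + 0.0121 + 0.0289 + 0.0225 + 0.0289 + 0.0361 + 0.0009 = 0.1618
Σp_2ᵢ² = 0.09² + 0.10² + 0.27² + 0.02² + 0.04² + 0.46² + 0.02² = 0.0081 + 0.0100 + 0.0729 + 0.0004 + 0.0016 + 0.2116 + 0.0004 = 0.3050
O = 0.1709 / √(0.1618 × 0.3050) = 0.1709 / 0.222146 = 0.76931

0.769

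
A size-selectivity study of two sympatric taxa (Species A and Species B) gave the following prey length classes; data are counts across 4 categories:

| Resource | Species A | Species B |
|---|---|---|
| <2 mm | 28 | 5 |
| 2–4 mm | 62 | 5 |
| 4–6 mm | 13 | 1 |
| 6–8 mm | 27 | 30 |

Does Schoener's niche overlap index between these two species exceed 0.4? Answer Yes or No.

Yes

Proportions for Species A (n=130): 28/130=0.2154, 62/130=0.4769, 13/130=0.1000, 27/130=0.2077
Proportions for Species B (n=41): 5/41=0.1220, 5/41=0.1220, 1/41=0.0244, 30/41=0.7317
Σ|p₁ᵢ − p₂ᵢ| = 0.0934 + 0.3549 + 0.0756 + 0.5240 = 1.0479
D = 1 − ½ × 1.0479 = 1 − 0.52395 = 0.47605
D = 0.47605 > 0.4 → Yes.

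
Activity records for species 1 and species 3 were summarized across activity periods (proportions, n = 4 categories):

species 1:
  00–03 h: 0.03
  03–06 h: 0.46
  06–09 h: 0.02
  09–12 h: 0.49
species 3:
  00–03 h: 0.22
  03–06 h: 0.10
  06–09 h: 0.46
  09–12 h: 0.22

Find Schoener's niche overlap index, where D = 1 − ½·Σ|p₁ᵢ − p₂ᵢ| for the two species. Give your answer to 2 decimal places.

Σ|p₁ᵢ − p₂ᵢ| = 0.19 + 0.36 + 0.44 + 0.27 = 1.26
D = 1 − ½ × 1.26 = 1 − 0.630 = 0.3700

0.37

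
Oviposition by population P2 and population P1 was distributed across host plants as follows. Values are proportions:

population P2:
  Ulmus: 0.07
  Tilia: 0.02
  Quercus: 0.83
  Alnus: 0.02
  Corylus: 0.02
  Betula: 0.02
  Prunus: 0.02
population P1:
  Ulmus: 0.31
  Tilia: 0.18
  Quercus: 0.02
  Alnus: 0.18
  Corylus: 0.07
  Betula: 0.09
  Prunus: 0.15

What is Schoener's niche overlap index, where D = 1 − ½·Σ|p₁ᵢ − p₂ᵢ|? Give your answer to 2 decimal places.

Σ|p₁ᵢ − p₂ᵢ| = 0.24 + 0.16 + 0.81 + 0.16 + 0.05 + 0.07 + 0.13 = 1.62
D = 1 − ½ × 1.62 = 1 − 0.810 = 0.1900

0.19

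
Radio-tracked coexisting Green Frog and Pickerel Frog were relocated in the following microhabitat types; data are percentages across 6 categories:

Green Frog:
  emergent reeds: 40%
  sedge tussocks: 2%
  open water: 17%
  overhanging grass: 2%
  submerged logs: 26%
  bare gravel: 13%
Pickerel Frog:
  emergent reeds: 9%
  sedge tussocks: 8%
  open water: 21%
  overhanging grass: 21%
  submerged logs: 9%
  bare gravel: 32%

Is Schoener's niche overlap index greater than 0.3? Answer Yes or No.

Convert percentages to proportions (divide by 100).
Σ|p₁ᵢ − p₂ᵢ| = 0.31 + 0.06 + 0.04 + 0.19 + 0.17 + 0.19 = 0.96
D = 1 − ½ × 0.96 = 1 − 0.480 = 0.5200
D = 0.5200 > 0.3 → Yes.

Yes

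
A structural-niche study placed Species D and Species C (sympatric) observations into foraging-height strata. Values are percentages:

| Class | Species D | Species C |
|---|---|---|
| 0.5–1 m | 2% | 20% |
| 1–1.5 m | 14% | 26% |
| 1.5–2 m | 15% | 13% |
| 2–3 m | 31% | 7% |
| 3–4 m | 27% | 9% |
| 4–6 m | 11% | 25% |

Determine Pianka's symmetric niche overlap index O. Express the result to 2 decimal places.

0.63

Convert percentages to proportions (divide by 100).
Σ p₁ᵢp₂ᵢ = 0.0040 + 0.0364 + 0.0195 + 0.0217 + 0.0243 + 0.0275 = 0.1334
Σp_1ᵢ² = 0.02² + 0.14² + 0.15² + 0.31² + 0.27² + 0.11² = 0.0004 + 0.0196 + 0.0225 + 0.0961 + 0.0729 + 0.0121 = 0.2236
Σp_2ᵢ² = 0.20² + 0.26² + 0.13² + 0.07² + 0.09² + 0.25² = 0.0400 + 0.0676 + 0.0169 + 0.0049 + 0.0081 + 0.0625 = 0.2000
O = 0.1334 / √(0.2236 × 0.2000) = 0.1334 / 0.21147 = 0.6308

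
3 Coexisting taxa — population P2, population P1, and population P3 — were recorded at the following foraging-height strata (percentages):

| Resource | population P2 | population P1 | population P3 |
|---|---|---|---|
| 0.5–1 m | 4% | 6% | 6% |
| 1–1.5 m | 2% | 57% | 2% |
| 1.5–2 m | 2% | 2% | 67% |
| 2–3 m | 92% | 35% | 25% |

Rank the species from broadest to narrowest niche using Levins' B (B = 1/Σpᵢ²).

population P1 > population P3 > population P2

Convert percentages to proportions (divide by 100).
Σp_P2ᵢ² = 0.04² + 0.02² + 0.02² + 0.92² = 0.0016 + 0.0004 + 0.0004 + 0.8464 = 0.8488
B_P2 = 1 / 0.8488 = 1.1781
Σp_P1ᵢ² = 0.06² + 0.57² + 0.02² + 0.35² = 0.0036 + 0.3249 + 0.0004 + 0.1225 = 0.4514
B_P1 = 1 / 0.4514 = 2.2153
Σp_P3ᵢ² = 0.06² + 0.02² + 0.67² + 0.25² = 0.0036 + 0.0004 + 0.4489 + 0.0625 = 0.5154
B_P3 = 1 / 0.5154 = 1.9402
Ranking by B (broadest → narrowest): population P1 (2.22) > population P3 (1.94) > population P2 (1.18)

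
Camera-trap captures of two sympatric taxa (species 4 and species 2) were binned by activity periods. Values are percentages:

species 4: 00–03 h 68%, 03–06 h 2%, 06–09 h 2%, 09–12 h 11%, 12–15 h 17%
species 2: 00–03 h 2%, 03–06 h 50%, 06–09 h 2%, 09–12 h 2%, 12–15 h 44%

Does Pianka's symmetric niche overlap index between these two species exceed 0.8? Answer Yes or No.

Convert percentages to proportions (divide by 100).
Σ p₁ᵢp₂ᵢ = 0.0136 + 0.0100 + 0.0004 + 0.0022 + 0.0748 = 0.1010
Σp_1ᵢ² = 0.68² + 0.02² + 0.02² + 0.11² + 0.17² = 0.4624 + 0.0004 + 0.0004 + 0.0121 + 0.0289 = 0.5042
Σp_2ᵢ² = 0.02² + 0.50² + 0.02² + 0.02² + 0.44² = 0.0004 + 0.2500 + 0.0004 + 0.0004 + 0.1936 = 0.4448
O = 0.1010 / √(0.5042 × 0.4448) = 0.1010 / 0.47357 = 0.2133
O = 0.2133 < 0.8 → No.

No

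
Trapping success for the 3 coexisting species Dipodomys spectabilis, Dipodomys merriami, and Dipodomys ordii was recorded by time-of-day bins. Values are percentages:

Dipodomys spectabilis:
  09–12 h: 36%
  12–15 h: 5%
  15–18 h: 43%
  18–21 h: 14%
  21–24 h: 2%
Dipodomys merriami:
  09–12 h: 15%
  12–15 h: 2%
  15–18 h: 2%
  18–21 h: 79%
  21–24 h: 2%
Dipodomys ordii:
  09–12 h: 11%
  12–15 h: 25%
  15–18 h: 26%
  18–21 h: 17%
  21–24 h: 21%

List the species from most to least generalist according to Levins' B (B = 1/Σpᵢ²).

Dipodomys ordii > Dipodomys spectabilis > Dipodomys merriami

Convert percentages to proportions (divide by 100).
Σp_specᵢ² = 0.36² + 0.05² + 0.43² + 0.14² + 0.02² = 0.1296 + 0.0025 + 0.1849 + 0.0196 + 0.0004 = 0.3370
B_spec = 1 / 0.3370 = 2.9674
Σp_merrᵢ² = 0.15² + 0.02² + 0.02² + 0.79² + 0.02² = 0.0225 + 0.0004 + 0.0004 + 0.6241 + 0.0004 = 0.6478
B_merr = 1 / 0.6478 = 1.5437
Σp_ordiᵢ² = 0.11² + 0.25² + 0.26² + 0.17² + 0.21² = 0.0121 + 0.0625 + 0.0676 + 0.0289 + 0.0441 = 0.2152
B_ordi = 1 / 0.2152 = 4.6468
Ranking by B (broadest → narrowest): Dipodomys ordii (4.65) > Dipodomys spectabilis (2.97) > Dipodomys merriami (1.54)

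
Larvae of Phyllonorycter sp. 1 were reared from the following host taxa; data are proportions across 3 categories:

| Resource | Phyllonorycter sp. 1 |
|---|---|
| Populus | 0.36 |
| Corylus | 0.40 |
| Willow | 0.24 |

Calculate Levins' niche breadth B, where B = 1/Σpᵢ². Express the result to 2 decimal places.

2.88

Σpᵢ² = 0.36² + 0.40² + 0.24² = 0.1296 + 0.1600 + 0.0576 = 0.3472
B = 1 / 0.3472 = 2.8802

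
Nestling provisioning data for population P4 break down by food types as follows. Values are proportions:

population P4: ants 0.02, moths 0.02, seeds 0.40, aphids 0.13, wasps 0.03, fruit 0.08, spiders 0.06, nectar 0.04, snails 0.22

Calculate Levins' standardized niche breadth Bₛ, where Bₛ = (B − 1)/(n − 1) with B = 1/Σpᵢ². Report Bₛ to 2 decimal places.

Σpᵢ² = 0.02² + 0.02² + 0.40² + 0.13² + 0.03² + 0.08² + 0.06² + 0.04² + 0.22² = 0.0004 + 0.0004 + 0.1600 + 0.0169 + 0.0009 + 0.0064 + 0.0036 + 0.0016 + 0.0484 = 0.2386
B = 1 / 0.2386 = 4.1911
Bₛ = (B − 1)/(n − 1) = (4.1911 − 1)/(9 − 1) = 3.1911/8 = 0.3989

0.40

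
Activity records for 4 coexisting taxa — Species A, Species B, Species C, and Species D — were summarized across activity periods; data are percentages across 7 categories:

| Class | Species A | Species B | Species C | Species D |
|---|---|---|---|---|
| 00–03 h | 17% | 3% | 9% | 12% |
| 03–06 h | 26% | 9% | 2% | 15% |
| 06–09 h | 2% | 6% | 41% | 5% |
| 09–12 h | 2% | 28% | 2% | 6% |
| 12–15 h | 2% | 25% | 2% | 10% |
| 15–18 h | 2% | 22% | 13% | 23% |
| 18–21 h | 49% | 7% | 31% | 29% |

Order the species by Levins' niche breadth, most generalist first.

Species D > Species B > Species C > Species A

Convert percentages to proportions (divide by 100).
Σp_Aᵢ² = 0.17² + 0.26² + 0.02² + 0.02² + 0.02² + 0.02² + 0.49² = 0.0289 + 0.0676 + 0.0004 + 0.0004 + 0.0004 + 0.0004 + 0.2401 = 0.3382
B_A = 1 / 0.3382 = 2.9568
Σp_Bᵢ² = 0.03² + 0.09² + 0.06² + 0.28² + 0.25² + 0.22² + 0.07² = 0.0009 + 0.0081 + 0.0036 + 0.0784 + 0.0625 + 0.0484 + 0.0049 = 0.2068
B_B = 1 / 0.2068 = 4.8356
Σp_Cᵢ² = 0.09² + 0.02² + 0.41² + 0.02² + 0.02² + 0.13² + 0.31² = 0.0081 + 0.0004 + 0.1681 + 0.0004 + 0.0004 + 0.0169 + 0.0961 = 0.2904
B_C = 1 / 0.2904 = 3.4435
Σp_Dᵢ² = 0.12² + 0.15² + 0.05² + 0.06² + 0.10² + 0.23² + 0.29² = 0.0144 + 0.0225 + 0.0025 + 0.0036 + 0.0100 + 0.0529 + 0.0841 = 0.1900
B_D = 1 / 0.1900 = 5.2632
Ranking by B (broadest → narrowest): Species D (5.26) > Species B (4.84) > Species C (3.44) > Species A (2.96)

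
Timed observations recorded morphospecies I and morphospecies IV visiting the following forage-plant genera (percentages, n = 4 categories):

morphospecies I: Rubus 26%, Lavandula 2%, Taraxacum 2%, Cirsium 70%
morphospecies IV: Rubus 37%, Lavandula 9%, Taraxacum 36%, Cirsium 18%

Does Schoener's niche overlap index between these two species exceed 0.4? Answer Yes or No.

Yes

Convert percentages to proportions (divide by 100).
Σ|p₁ᵢ − p₂ᵢ| = 0.11 + 0.07 + 0.34 + 0.52 = 1.04
D = 1 − ½ × 1.04 = 1 − 0.520 = 0.4800
D = 0.4800 > 0.4 → Yes.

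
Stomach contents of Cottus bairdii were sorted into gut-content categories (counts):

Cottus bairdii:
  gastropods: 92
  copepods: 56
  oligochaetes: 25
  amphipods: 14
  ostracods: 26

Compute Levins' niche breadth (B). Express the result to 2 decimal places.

Proportions for Cottus bairdii (n=213): 92/213=0.4319, 56/213=0.2629, 25/213=0.1174, 14/213=0.0657, 26/213=0.1221
Σpᵢ² = 0.4319² + 0.2629² + 0.1174² + 0.0657² + 0.1221² = 0.186538 + 0.069116 + 0.013783 + 0.004316 + 0.014908 = 0.288661
B = 1 / 0.288661 = 3.4643

3.46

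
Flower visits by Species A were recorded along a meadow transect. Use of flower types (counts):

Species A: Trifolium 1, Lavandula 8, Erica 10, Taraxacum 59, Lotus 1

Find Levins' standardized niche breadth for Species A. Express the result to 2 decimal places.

0.18

Proportions for Species A (n=79): 1/79=0.0127, 8/79=0.1013, 10/79=0.1266, 59/79=0.7468, 1/79=0.0127
Σpᵢ² = 0.0127² + 0.1013² + 0.1266² + 0.7468² + 0.0127² = 0.000161 + 0.010262 + 0.016028 + 0.557710 + 0.000161 = 0.584322
B = 1 / 0.584322 = 1.7114
Bₛ = (B − 1)/(n − 1) = (1.7114 − 1)/(5 − 1) = 0.7114/4 = 0.1779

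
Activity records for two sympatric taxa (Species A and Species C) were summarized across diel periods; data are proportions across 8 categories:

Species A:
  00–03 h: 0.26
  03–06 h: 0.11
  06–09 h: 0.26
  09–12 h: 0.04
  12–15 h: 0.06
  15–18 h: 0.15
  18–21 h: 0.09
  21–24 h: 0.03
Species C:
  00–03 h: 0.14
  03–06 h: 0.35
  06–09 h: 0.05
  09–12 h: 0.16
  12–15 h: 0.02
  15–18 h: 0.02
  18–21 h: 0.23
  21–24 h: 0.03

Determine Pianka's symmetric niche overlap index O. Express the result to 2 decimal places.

Σ p₁ᵢp₂ᵢ = 0.0364 + 0.0385 + 0.0130 + 0.0064 + 0.0012 + 0.0030 + 0.0207 + 0.0009 = 0.1201
Σp_1ᵢ² = 0.26² + 0.11² + 0.26² + 0.04² + 0.06² + 0.15² + 0.09² + 0.03² = 0.0676 + 0.0121 + 0.0676 + 0.0016 + 0.0036 + 0.0225 + 0.0081 + 0.0009 = 0.1840
Σp_2ᵢ² = 0.14² + 0.35² + 0.05² + 0.16² + 0.02² + 0.02² + 0.23² + 0.03² = 0.0196 + 0.1225 + 0.0025 + 0.0256 + 0.0004 + 0.0004 + 0.0529 + 0.0009 = 0.2248
O = 0.1201 / √(0.1840 × 0.2248) = 0.1201 / 0.20338 = 0.5905

0.59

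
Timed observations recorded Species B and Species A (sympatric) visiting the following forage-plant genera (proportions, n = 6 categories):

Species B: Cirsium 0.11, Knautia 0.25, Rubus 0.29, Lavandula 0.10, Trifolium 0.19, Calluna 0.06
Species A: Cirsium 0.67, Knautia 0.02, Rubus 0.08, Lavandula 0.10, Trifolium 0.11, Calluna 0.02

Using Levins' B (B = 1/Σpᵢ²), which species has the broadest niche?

Species B

Σp_Bᵢ² = 0.11² + 0.25² + 0.29² + 0.10² + 0.19² + 0.06² = 0.0121 + 0.0625 + 0.0841 + 0.0100 + 0.0361 + 0.0036 = 0.2084
B_B = 1 / 0.2084 = 4.7985
Σp_Aᵢ² = 0.67² + 0.02² + 0.08² + 0.10² + 0.11² + 0.02² = 0.4489 + 0.0004 + 0.0064 + 0.0100 + 0.0121 + 0.0004 = 0.4782
B_A = 1 / 0.4782 = 2.0912
Highest B → broadest niche (most generalist): Species B (B = 4.80).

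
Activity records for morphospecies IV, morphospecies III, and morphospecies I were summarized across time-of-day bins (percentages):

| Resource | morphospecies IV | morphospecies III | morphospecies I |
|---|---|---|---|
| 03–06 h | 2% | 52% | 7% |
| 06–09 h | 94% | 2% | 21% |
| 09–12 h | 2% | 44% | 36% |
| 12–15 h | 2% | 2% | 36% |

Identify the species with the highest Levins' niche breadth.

morphospecies I

Convert percentages to proportions (divide by 100).
Σp_IVᵢ² = 0.02² + 0.94² + 0.02² + 0.02² = 0.0004 + 0.8836 + 0.0004 + 0.0004 = 0.8848
B_IV = 1 / 0.8848 = 1.1302
Σp_IIIᵢ² = 0.52² + 0.02² + 0.44² + 0.02² = 0.2704 + 0.0004 + 0.1936 + 0.0004 = 0.4648
B_III = 1 / 0.4648 = 2.1515
Σp_Iᵢ² = 0.07² + 0.21² + 0.36² + 0.36² = 0.0049 + 0.0441 + 0.1296 + 0.1296 = 0.3082
B_I = 1 / 0.3082 = 3.2446
Highest B → broadest niche (most generalist): morphospecies I (B = 3.24).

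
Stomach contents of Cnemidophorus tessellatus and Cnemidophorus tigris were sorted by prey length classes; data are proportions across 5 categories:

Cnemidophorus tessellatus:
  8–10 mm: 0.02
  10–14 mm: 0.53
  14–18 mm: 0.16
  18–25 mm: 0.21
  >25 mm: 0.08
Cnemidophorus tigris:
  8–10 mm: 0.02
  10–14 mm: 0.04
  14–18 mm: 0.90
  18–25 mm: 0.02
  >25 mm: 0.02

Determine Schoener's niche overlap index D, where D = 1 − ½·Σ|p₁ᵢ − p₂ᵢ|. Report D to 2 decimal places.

0.26

Σ|p₁ᵢ − p₂ᵢ| = 0.00 + 0.49 + 0.74 + 0.19 + 0.06 = 1.48
D = 1 − ½ × 1.48 = 1 − 0.740 = 0.2600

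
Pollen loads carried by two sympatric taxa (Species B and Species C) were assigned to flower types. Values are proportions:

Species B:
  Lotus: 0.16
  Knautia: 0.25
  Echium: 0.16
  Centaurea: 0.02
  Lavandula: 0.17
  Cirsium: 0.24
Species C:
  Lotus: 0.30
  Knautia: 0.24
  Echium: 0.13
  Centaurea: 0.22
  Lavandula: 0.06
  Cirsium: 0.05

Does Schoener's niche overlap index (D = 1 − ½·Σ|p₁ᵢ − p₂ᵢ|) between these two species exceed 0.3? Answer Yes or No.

Yes

Σ|p₁ᵢ − p₂ᵢ| = 0.14 + 0.01 + 0.03 + 0.20 + 0.11 + 0.19 = 0.68
D = 1 − ½ × 0.68 = 1 − 0.340 = 0.6600
D = 0.6600 > 0.3 → Yes.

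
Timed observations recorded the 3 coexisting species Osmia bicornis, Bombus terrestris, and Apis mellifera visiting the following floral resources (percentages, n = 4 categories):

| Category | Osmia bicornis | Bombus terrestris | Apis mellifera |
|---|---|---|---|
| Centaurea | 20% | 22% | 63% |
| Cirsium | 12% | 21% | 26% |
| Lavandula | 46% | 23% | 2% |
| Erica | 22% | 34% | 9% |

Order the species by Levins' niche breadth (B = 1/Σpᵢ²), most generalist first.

Bombus terrestris > Osmia bicornis > Apis mellifera

Convert percentages to proportions (divide by 100).
Σp_bicoᵢ² = 0.20² + 0.12² + 0.46² + 0.22² = 0.0400 + 0.0144 + 0.2116 + 0.0484 = 0.3144
B_bico = 1 / 0.3144 = 3.1807
Σp_terrᵢ² = 0.22² + 0.21² + 0.23² + 0.34² = 0.0484 + 0.0441 + 0.0529 + 0.1156 = 0.2610
B_terr = 1 / 0.2610 = 3.8314
Σp_mellᵢ² = 0.63² + 0.26² + 0.02² + 0.09² = 0.3969 + 0.0676 + 0.0004 + 0.0081 = 0.4730
B_mell = 1 / 0.4730 = 2.1142
Ranking by B (broadest → narrowest): Bombus terrestris (3.83) > Osmia bicornis (3.18) > Apis mellifera (2.11)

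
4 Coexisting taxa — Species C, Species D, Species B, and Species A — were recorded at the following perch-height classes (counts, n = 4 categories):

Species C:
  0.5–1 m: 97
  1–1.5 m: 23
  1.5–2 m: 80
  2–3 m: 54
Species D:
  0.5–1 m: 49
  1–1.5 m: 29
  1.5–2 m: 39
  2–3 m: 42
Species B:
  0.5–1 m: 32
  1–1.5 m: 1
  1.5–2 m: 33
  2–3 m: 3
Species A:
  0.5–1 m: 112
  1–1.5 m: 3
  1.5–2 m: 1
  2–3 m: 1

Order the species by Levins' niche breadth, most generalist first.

Proportions for Species C (n=254): 97/254=0.3819, 23/254=0.0906, 80/254=0.3150, 54/254=0.2126
Proportions for Species D (n=159): 49/159=0.3082, 29/159=0.1824, 39/159=0.2453, 42/159=0.2642
Proportions for Species B (n=69): 32/69=0.4638, 1/69=0.0145, 33/69=0.4783, 3/69=0.0435
Proportions for Species A (n=117): 112/117=0.9573, 3/117=0.0256, 1/117=0.0085, 1/117=0.0085
Σp_Cᵢ² = 0.3819² + 0.0906² + 0.3150² + 0.2126² = 0.145848 + 0.008208 + 0.099225 + 0.045199 = 0.298480
B_C = 1 / 0.298480 = 3.3503
Σp_Dᵢ² = 0.3082² + 0.1824² + 0.2453² + 0.2642² = 0.094987 + 0.033270 + 0.060172 + 0.069802 = 0.258231
B_D = 1 / 0.258231 = 3.8725
Σp_Bᵢ² = 0.4638² + 0.0145² + 0.4783² + 0.0435² = 0.215110 + 0.000210 + 0.228771 + 0.001892 = 0.445983
B_B = 1 / 0.445983 = 2.2422
Σp_Aᵢ² = 0.9573² + 0.0256² + 0.0085² + 0.0085² = 0.916423 + 0.000655 + 0.000072 + 0.000072 = 0.917222
B_A = 1 / 0.917222 = 1.0902
Ranking by B (broadest → narrowest): Species D (3.87) > Species C (3.35) > Species B (2.24) > Species A (1.09)

Species D > Species C > Species B > Species A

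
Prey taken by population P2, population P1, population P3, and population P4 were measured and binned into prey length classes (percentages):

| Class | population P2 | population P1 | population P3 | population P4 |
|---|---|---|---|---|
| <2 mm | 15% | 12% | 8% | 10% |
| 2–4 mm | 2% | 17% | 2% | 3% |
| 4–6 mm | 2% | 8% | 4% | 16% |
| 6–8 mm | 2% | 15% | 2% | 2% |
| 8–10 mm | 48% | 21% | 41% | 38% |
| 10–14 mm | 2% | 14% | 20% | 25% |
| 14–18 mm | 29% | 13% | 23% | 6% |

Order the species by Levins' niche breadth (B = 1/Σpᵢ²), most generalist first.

Convert percentages to proportions (divide by 100).
Σp_P2ᵢ² = 0.15² + 0.02² + 0.02² + 0.02² + 0.48² + 0.02² + 0.29² = 0.0225 + 0.0004 + 0.0004 + 0.0004 + 0.2304 + 0.0004 + 0.0841 = 0.3386
B_P2 = 1 / 0.3386 = 2.9533
Σp_P1ᵢ² = 0.12² + 0.17² + 0.08² + 0.15² + 0.21² + 0.14² + 0.13² = 0.0144 + 0.0289 + 0.0064 + 0.0225 + 0.0441 + 0.0196 + 0.0169 = 0.1528
B_P1 = 1 / 0.1528 = 6.5445
Σp_P3ᵢ² = 0.08² + 0.02² + 0.04² + 0.02² + 0.41² + 0.20² + 0.23² = 0.0064 + 0.0004 + 0.0016 + 0.0004 + 0.1681 + 0.0400 + 0.0529 = 0.2698
B_P3 = 1 / 0.2698 = 3.7064
Σp_P4ᵢ² = 0.10² + 0.03² + 0.16² + 0.02² + 0.38² + 0.25² + 0.06² = 0.0100 + 0.0009 + 0.0256 + 0.0004 + 0.1444 + 0.0625 + 0.0036 = 0.2474
B_P4 = 1 / 0.2474 = 4.0420
Ranking by B (broadest → narrowest): population P1 (6.54) > population P4 (4.04) > population P3 (3.71) > population P2 (2.95)

population P1 > population P4 > population P3 > population P2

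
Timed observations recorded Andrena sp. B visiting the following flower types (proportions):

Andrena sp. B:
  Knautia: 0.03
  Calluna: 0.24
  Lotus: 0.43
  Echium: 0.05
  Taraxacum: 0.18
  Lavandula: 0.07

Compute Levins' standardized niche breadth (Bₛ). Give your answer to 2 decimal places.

Σpᵢ² = 0.03² + 0.24² + 0.43² + 0.05² + 0.18² + 0.07² = 0.0009 + 0.0576 + 0.1849 + 0.0025 + 0.0324 + 0.0049 = 0.2832
B = 1 / 0.2832 = 3.5311
Bₛ = (B − 1)/(n − 1) = (3.5311 − 1)/(6 − 1) = 2.5311/5 = 0.5062

0.51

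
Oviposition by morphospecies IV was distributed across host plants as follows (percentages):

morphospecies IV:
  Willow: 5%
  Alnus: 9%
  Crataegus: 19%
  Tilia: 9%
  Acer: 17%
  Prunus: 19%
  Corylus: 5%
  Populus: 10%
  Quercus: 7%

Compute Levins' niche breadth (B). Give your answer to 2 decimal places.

7.29

Convert percentages to proportions (divide by 100).
Σpᵢ² = 0.05² + 0.09² + 0.19² + 0.09² + 0.17² + 0.19² + 0.05² + 0.10² + 0.07² = 0.0025 + 0.0081 + 0.0361 + 0.0081 + 0.0289 + 0.0361 + 0.0025 + 0.0100 + 0.0049 = 0.1372
B = 1 / 0.1372 = 7.2886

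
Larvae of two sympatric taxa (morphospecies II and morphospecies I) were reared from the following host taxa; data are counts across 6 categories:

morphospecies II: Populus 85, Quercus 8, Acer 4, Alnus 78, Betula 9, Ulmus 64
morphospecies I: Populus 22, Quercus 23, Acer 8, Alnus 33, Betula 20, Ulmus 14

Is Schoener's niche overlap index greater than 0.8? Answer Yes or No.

Proportions for morphospecies II (n=248): 85/248=0.3427, 8/248=0.0323, 4/248=0.0161, 78/248=0.3145, 9/248=0.0363, 64/248=0.2581
Proportions for morphospecies I (n=120): 22/120=0.1833, 23/120=0.1917, 8/120=0.0667, 33/120=0.2750, 20/120=0.1667, 14/120=0.1167
Σ|p₁ᵢ − p₂ᵢ| = 0.1594 + 0.1594 + 0.0506 + 0.0395 + 0.1304 + 0.1414 = 0.6807
D = 1 − ½ × 0.6807 = 1 − 0.34035 = 0.65965
D = 0.65965 < 0.8 → No.

No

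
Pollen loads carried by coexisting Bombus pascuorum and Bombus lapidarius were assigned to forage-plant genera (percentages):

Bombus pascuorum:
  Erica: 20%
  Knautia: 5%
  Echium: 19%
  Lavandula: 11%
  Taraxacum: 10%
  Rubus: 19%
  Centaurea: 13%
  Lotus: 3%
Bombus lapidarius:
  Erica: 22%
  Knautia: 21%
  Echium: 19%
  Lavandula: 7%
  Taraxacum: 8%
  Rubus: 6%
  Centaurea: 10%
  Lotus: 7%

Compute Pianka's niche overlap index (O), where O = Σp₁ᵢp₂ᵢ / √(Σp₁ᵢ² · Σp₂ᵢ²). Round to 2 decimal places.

Convert percentages to proportions (divide by 100).
Σ p₁ᵢp₂ᵢ = 0.0440 + 0.0105 + 0.0361 + 0.0077 + 0.0080 + 0.0114 + 0.0130 + 0.0021 = 0.1328
Σp_1ᵢ² = 0.20² + 0.05² + 0.19² + 0.11² + 0.10² + 0.19² + 0.13² + 0.03² = 0.0400 + 0.0025 + 0.0361 + 0.0121 + 0.0100 + 0.0361 + 0.0169 + 0.0009 = 0.1546
Σp_2ᵢ² = 0.22² + 0.21² + 0.19² + 0.07² + 0.08² + 0.06² + 0.10² + 0.07² = 0.0484 + 0.0441 + 0.0361 + 0.0049 + 0.0064 + 0.0036 + 0.0100 + 0.0049 = 0.1584
O = 0.1328 / √(0.1546 × 0.1584) = 0.1328 / 0.15649 = 0.8486

0.85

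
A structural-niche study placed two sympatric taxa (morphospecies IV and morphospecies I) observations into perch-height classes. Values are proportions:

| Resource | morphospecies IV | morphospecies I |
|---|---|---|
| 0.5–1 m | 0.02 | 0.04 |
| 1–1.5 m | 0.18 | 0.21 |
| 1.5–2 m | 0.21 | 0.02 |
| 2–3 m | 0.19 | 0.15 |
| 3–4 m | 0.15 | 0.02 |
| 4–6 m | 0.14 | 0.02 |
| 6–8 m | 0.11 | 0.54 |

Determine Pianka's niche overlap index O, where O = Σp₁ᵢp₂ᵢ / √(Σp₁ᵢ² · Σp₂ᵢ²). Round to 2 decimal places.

Σ p₁ᵢp₂ᵢ = 0.0008 + 0.0378 + 0.0042 + 0.0285 + 0.0030 + 0.0028 + 0.0594 = 0.1365
Σp_1ᵢ² = 0.02² + 0.18² + 0.21² + 0.19² + 0.15² + 0.14² + 0.11² = 0.0004 + 0.0324 + 0.0441 + 0.0361 + 0.0225 + 0.0196 + 0.0121 = 0.1672
Σp_2ᵢ² = 0.04² + 0.21² + 0.02² + 0.15² + 0.02² + 0.02² + 0.54² = 0.0016 + 0.0441 + 0.0004 + 0.0225 + 0.0004 + 0.0004 + 0.2916 = 0.3610
O = 0.1365 / √(0.1672 × 0.3610) = 0.1365 / 0.24568 = 0.5556

0.56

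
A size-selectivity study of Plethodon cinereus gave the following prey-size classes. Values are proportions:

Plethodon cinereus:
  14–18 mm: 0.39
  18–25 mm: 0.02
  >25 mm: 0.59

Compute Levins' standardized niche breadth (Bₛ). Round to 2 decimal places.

0.50

Σpᵢ² = 0.39² + 0.02² + 0.59² = 0.1521 + 0.0004 + 0.3481 = 0.5006
B = 1 / 0.5006 = 1.9976
Bₛ = (B − 1)/(n − 1) = (1.9976 − 1)/(3 − 1) = 0.9976/2 = 0.4988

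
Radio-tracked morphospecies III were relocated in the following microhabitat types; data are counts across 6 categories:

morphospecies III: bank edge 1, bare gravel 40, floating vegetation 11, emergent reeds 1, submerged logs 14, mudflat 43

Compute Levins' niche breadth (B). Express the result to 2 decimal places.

3.21

Proportions for morphospecies III (n=110): 1/110=0.0091, 40/110=0.3636, 11/110=0.1000, 1/110=0.0091, 14/110=0.1273, 43/110=0.3909
Σpᵢ² = 0.0091² + 0.3636² + 0.1000² + 0.0091² + 0.1273² + 0.3909² = 0.000083 + 0.132205 + 0.010000 + 0.000083 + 0.016205 + 0.152803 = 0.311379
B = 1 / 0.311379 = 3.2115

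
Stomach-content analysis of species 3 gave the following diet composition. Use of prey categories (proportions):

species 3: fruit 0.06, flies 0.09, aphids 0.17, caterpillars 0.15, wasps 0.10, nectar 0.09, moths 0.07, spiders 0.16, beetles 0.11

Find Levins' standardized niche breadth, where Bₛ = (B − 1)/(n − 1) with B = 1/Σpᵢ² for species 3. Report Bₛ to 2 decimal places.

Σpᵢ² = 0.06² + 0.09² + 0.17² + 0.15² + 0.10² + 0.09² + 0.07² + 0.16² + 0.11² = 0.0036 + 0.0081 + 0.0289 + 0.0225 + 0.0100 + 0.0081 + 0.0049 + 0.0256 + 0.0121 = 0.1238
B = 1 / 0.1238 = 8.0775
Bₛ = (B − 1)/(n − 1) = (8.0775 − 1)/(9 − 1) = 7.0775/8 = 0.8847

0.88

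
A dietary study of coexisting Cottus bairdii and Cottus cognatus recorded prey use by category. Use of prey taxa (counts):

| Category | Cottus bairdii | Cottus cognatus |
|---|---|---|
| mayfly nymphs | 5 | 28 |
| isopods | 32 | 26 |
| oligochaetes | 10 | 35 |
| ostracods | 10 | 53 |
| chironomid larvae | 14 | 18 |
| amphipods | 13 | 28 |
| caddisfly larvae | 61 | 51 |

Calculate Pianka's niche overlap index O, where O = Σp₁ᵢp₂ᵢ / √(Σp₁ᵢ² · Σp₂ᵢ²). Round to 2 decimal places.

0.80

Proportions for Cottus bairdii (n=145): 5/145=0.0345, 32/145=0.2207, 10/145=0.0690, 10/145=0.0690, 14/145=0.0966, 13/145=0.0897, 61/145=0.4207
Proportions for Cottus cognatus (n=239): 28/239=0.1172, 26/239=0.1088, 35/239=0.1464, 53/239=0.2218, 18/239=0.0753, 28/239=0.1172, 51/239=0.2134
Σ p₁ᵢp₂ᵢ = 0.004043 + 0.024012 + 0.010102 + 0.015304 + 0.007274 + 0.010513 + 0.089777 = 0.161025
Σp_1ᵢ² = 0.0345² + 0.2207² + 0.0690² + 0.0690² + 0.0966² + 0.0897² + 0.4207² = 0.001190 + 0.048708 + 0.004761 + 0.004761 + 0.009332 + 0.008046 + 0.176988 = 0.253786
Σp_2ᵢ² = 0.1172² + 0.1088² + 0.1464² + 0.2218² + 0.0753² + 0.1172² + 0.2134² = 0.013736 + 0.011837 + 0.021433 + 0.049195 + 0.005670 + 0.013736 + 0.045540 = 0.161147
O = 0.161025 / √(0.253786 × 0.161147) = 0.161025 / 0.2022297 = 0.7962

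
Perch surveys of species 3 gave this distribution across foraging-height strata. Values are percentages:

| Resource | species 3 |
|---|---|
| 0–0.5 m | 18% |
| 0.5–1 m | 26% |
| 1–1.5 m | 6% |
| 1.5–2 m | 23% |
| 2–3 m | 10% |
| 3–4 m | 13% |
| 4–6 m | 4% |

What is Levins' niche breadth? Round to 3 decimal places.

Convert percentages to proportions (divide by 100).
Σpᵢ² = 0.18² + 0.26² + 0.06² + 0.23² + 0.10² + 0.13² + 0.04² = 0.0324 + 0.0676 + 0.0036 + 0.0529 + 0.0100 + 0.0169 + 0.0016 = 0.1850
B = 1 / 0.1850 = 5.40541

5.405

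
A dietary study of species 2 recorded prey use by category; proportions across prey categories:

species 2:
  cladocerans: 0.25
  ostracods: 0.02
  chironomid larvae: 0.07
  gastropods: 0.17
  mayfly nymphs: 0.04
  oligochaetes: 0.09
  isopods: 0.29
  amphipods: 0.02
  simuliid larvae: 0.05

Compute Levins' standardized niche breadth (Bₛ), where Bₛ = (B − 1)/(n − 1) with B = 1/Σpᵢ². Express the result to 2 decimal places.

Σpᵢ² = 0.25² + 0.02² + 0.07² + 0.17² + 0.04² + 0.09² + 0.29² + 0.02² + 0.05² = 0.0625 + 0.0004 + 0.0049 + 0.0289 + 0.0016 + 0.0081 + 0.0841 + 0.0004 + 0.0025 = 0.1934
B = 1 / 0.1934 = 5.1706
Bₛ = (B − 1)/(n − 1) = (5.1706 − 1)/(9 − 1) = 4.1706/8 = 0.5213

0.52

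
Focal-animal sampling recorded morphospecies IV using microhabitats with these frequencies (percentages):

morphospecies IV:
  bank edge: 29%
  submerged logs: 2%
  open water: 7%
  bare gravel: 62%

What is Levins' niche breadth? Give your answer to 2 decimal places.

2.11

Convert percentages to proportions (divide by 100).
Σpᵢ² = 0.29² + 0.02² + 0.07² + 0.62² = 0.0841 + 0.0004 + 0.0049 + 0.3844 = 0.4738
B = 1 / 0.4738 = 2.1106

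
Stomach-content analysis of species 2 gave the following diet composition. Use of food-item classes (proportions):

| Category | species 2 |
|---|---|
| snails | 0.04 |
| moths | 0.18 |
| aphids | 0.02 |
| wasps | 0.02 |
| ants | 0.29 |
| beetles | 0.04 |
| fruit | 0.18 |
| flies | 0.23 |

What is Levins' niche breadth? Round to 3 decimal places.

Σpᵢ² = 0.04² + 0.18² + 0.02² + 0.02² + 0.29² + 0.04² + 0.18² + 0.23² = 0.0016 + 0.0324 + 0.0004 + 0.0004 + 0.0841 + 0.0016 + 0.0324 + 0.0529 = 0.2058
B = 1 / 0.2058 = 4.85909

4.859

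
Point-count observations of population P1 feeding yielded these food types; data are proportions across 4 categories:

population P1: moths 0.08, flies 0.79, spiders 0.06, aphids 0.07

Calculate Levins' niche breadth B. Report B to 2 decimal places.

Σpᵢ² = 0.08² + 0.79² + 0.06² + 0.07² = 0.0064 + 0.6241 + 0.0036 + 0.0049 = 0.6390
B = 1 / 0.6390 = 1.5649

1.56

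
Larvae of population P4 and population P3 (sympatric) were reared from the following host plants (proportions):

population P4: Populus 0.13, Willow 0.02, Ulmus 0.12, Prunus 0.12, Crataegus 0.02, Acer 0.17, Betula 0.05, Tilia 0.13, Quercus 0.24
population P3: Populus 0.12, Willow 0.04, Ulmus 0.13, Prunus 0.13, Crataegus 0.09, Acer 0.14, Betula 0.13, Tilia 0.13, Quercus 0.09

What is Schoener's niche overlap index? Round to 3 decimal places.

Σ|p₁ᵢ − p₂ᵢ| = 0.01 + 0.02 + 0.01 + 0.01 + 0.07 + 0.03 + 0.08 + 0.00 + 0.15 = 0.38
D = 1 − ½ × 0.38 = 1 − 0.190 = 0.81000

0.810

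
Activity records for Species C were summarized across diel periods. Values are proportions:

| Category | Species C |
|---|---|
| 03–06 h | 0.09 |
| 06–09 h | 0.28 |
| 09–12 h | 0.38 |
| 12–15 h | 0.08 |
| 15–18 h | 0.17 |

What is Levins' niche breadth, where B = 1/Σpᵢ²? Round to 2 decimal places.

3.76

Σpᵢ² = 0.09² + 0.28² + 0.38² + 0.08² + 0.17² = 0.0081 + 0.0784 + 0.1444 + 0.0064 + 0.0289 = 0.2662
B = 1 / 0.2662 = 3.7566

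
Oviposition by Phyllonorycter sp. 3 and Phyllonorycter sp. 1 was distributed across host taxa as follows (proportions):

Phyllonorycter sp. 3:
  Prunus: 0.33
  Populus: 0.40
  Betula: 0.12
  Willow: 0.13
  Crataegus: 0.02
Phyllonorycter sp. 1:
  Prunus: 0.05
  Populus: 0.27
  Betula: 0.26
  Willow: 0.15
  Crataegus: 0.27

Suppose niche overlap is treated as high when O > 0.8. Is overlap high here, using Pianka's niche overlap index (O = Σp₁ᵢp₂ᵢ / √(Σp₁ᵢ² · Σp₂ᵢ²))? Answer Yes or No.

No

Σ p₁ᵢp₂ᵢ = 0.0165 + 0.1080 + 0.0312 + 0.0195 + 0.0054 = 0.1806
Σp_1ᵢ² = 0.33² + 0.40² + 0.12² + 0.13² + 0.02² = 0.1089 + 0.1600 + 0.0144 + 0.0169 + 0.0004 = 0.3006
Σp_2ᵢ² = 0.05² + 0.27² + 0.26² + 0.15² + 0.27² = 0.0025 + 0.0729 + 0.0676 + 0.0225 + 0.0729 = 0.2384
O = 0.1806 / √(0.3006 × 0.2384) = 0.1806 / 0.26770 = 0.6746
O = 0.6746 < 0.8 → No.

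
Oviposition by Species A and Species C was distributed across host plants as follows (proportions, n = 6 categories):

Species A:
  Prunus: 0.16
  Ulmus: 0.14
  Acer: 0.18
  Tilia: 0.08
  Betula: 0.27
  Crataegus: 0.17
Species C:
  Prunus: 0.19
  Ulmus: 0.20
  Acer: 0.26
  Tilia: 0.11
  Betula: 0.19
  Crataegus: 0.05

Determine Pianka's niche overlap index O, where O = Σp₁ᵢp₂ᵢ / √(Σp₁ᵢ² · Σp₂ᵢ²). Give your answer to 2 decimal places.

Σ p₁ᵢp₂ᵢ = 0.0304 + 0.0280 + 0.0468 + 0.0088 + 0.0513 + 0.0085 = 0.1738
Σp_1ᵢ² = 0.16² + 0.14² + 0.18² + 0.08² + 0.27² + 0.17² = 0.0256 + 0.0196 + 0.0324 + 0.0064 + 0.0729 + 0.0289 = 0.1858
Σp_2ᵢ² = 0.19² + 0.20² + 0.26² + 0.11² + 0.19² + 0.05² = 0.0361 + 0.0400 + 0.0676 + 0.0121 + 0.0361 + 0.0025 = 0.1944
O = 0.1738 / √(0.1858 × 0.1944) = 0.1738 / 0.19005 = 0.9145

0.91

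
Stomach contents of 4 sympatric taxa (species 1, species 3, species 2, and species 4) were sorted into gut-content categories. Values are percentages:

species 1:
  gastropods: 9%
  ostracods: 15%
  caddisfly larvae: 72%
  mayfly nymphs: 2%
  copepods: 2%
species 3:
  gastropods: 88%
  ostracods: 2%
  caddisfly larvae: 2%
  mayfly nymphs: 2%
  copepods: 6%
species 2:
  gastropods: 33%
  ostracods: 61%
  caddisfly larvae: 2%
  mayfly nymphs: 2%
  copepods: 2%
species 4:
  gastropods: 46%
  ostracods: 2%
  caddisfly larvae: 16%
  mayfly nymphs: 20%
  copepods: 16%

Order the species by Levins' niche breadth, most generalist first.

species 4 > species 2 > species 1 > species 3

Convert percentages to proportions (divide by 100).
Σp_1ᵢ² = 0.09² + 0.15² + 0.72² + 0.02² + 0.02² = 0.0081 + 0.0225 + 0.5184 + 0.0004 + 0.0004 = 0.5498
B_1 = 1 / 0.5498 = 1.8188
Σp_3ᵢ² = 0.88² + 0.02² + 0.02² + 0.02² + 0.06² = 0.7744 + 0.0004 + 0.0004 + 0.0004 + 0.0036 = 0.7792
B_3 = 1 / 0.7792 = 1.2834
Σp_2ᵢ² = 0.33² + 0.61² + 0.02² + 0.02² + 0.02² = 0.1089 + 0.3721 + 0.0004 + 0.0004 + 0.0004 = 0.4822
B_2 = 1 / 0.4822 = 2.0738
Σp_4ᵢ² = 0.46² + 0.02² + 0.16² + 0.20² + 0.16² = 0.2116 + 0.0004 + 0.0256 + 0.0400 + 0.0256 = 0.3032
B_4 = 1 / 0.3032 = 3.2982
Ranking by B (broadest → narrowest): species 4 (3.30) > species 2 (2.07) > species 1 (1.82) > species 3 (1.28)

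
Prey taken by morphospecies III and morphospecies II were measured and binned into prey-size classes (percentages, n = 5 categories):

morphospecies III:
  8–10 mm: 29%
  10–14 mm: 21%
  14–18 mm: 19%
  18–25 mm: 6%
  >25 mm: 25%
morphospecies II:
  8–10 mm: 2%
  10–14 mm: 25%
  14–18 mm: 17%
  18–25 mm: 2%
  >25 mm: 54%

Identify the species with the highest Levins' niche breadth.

Convert percentages to proportions (divide by 100).
Σp_IIIᵢ² = 0.29² + 0.21² + 0.19² + 0.06² + 0.25² = 0.0841 + 0.0441 + 0.0361 + 0.0036 + 0.0625 = 0.2304
B_III = 1 / 0.2304 = 4.3403
Σp_IIᵢ² = 0.02² + 0.25² + 0.17² + 0.02² + 0.54² = 0.0004 + 0.0625 + 0.0289 + 0.0004 + 0.2916 = 0.3838
B_II = 1 / 0.3838 = 2.6055
Highest B → broadest niche (most generalist): morphospecies III (B = 4.34).

morphospecies III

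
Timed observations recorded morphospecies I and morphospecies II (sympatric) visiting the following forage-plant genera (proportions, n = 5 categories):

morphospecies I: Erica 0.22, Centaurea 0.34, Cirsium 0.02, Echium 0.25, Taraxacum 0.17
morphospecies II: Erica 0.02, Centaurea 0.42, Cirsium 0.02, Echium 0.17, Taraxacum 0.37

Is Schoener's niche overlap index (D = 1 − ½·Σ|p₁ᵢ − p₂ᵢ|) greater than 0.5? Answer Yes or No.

Σ|p₁ᵢ − p₂ᵢ| = 0.20 + 0.08 + 0.00 + 0.08 + 0.20 = 0.56
D = 1 − ½ × 0.56 = 1 − 0.280 = 0.7200
D = 0.7200 > 0.5 → Yes.

Yes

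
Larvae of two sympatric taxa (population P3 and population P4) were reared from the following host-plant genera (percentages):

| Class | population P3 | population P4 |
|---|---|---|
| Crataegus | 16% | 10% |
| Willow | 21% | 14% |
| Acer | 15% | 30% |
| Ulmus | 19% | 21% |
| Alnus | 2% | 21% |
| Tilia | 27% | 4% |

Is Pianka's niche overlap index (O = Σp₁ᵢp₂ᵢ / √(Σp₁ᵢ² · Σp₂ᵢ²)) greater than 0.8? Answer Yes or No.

No

Convert percentages to proportions (divide by 100).
Σ p₁ᵢp₂ᵢ = 0.0160 + 0.0294 + 0.0450 + 0.0399 + 0.0042 + 0.0108 = 0.1453
Σp_1ᵢ² = 0.16² + 0.21² + 0.15² + 0.19² + 0.02² + 0.27² = 0.0256 + 0.0441 + 0.0225 + 0.0361 + 0.0004 + 0.0729 = 0.2016
Σp_2ᵢ² = 0.10² + 0.14² + 0.30² + 0.21² + 0.21² + 0.04² = 0.0100 + 0.0196 + 0.0900 + 0.0441 + 0.0441 + 0.0016 = 0.2094
O = 0.1453 / √(0.2016 × 0.2094) = 0.1453 / 0.20546 = 0.7072
O = 0.7072 < 0.8 → No.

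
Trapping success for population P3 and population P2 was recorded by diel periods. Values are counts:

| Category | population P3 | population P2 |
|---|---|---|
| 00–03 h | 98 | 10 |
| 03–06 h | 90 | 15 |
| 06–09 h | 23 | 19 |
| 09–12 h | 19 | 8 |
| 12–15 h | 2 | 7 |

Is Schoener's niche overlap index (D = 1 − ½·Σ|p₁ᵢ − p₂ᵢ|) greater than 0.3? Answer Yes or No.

Yes

Proportions for population P3 (n=232): 98/232=0.4224, 90/232=0.3879, 23/232=0.0991, 19/232=0.0819, 2/232=0.0086
Proportions for population P2 (n=59): 10/59=0.1695, 15/59=0.2542, 19/59=0.3220, 8/59=0.1356, 7/59=0.1186
Σ|p₁ᵢ − p₂ᵢ| = 0.2529 + 0.1337 + 0.2229 + 0.0537 + 0.1100 = 0.7732
D = 1 − ½ × 0.7732 = 1 − 0.38660 = 0.61340
D = 0.61340 > 0.3 → Yes.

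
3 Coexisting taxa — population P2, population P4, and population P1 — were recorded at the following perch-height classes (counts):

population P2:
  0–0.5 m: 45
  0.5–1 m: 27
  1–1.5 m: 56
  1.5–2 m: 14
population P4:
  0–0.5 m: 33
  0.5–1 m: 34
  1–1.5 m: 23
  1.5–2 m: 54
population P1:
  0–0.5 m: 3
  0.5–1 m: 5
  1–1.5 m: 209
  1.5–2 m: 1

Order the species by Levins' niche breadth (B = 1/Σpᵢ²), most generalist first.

population P4 > population P2 > population P1

Proportions for population P2 (n=142): 45/142=0.3169, 27/142=0.1901, 56/142=0.3944, 14/142=0.0986
Proportions for population P4 (n=144): 33/144=0.2292, 34/144=0.2361, 23/144=0.1597, 54/144=0.3750
Proportions for population P1 (n=218): 3/218=0.0138, 5/218=0.0229, 209/218=0.9587, 1/218=0.0046
Σp_P2ᵢ² = 0.3169² + 0.1901² + 0.3944² + 0.0986² = 0.100426 + 0.036138 + 0.155551 + 0.009722 = 0.301837
B_P2 = 1 / 0.301837 = 3.3130
Σp_P4ᵢ² = 0.2292² + 0.2361² + 0.1597² + 0.3750² = 0.052533 + 0.055743 + 0.025504 + 0.140625 = 0.274405
B_P4 = 1 / 0.274405 = 3.6442
Σp_P1ᵢ² = 0.0138² + 0.0229² + 0.9587² + 0.0046² = 0.000190 + 0.000524 + 0.919106 + 0.000021 = 0.919841
B_P1 = 1 / 0.919841 = 1.0871
Ranking by B (broadest → narrowest): population P4 (3.64) > population P2 (3.31) > population P1 (1.09)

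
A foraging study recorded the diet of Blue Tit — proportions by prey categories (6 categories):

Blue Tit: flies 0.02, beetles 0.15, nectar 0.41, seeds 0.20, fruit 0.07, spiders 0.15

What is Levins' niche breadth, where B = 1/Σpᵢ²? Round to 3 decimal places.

3.870

Σpᵢ² = 0.02² + 0.15² + 0.41² + 0.20² + 0.07² + 0.15² = 0.0004 + 0.0225 + 0.1681 + 0.0400 + 0.0049 + 0.0225 = 0.2584
B = 1 / 0.2584 = 3.86997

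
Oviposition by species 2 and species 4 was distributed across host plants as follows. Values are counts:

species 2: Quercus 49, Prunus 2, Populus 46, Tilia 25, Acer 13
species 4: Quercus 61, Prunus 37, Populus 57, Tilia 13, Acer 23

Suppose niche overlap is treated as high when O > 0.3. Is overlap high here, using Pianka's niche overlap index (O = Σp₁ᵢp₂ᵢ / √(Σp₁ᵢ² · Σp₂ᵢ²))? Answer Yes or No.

Yes

Proportions for species 2 (n=135): 49/135=0.3630, 2/135=0.0148, 46/135=0.3407, 25/135=0.1852, 13/135=0.0963
Proportions for species 4 (n=191): 61/191=0.3194, 37/191=0.1937, 57/191=0.2984, 13/191=0.0681, 23/191=0.1204
Σ p₁ᵢp₂ᵢ = 0.115942 + 0.002867 + 0.101665 + 0.012612 + 0.011595 = 0.244681
Σp_1ᵢ² = 0.3630² + 0.0148² + 0.3407² + 0.1852² + 0.0963² = 0.131769 + 0.000219 + 0.116076 + 0.034299 + 0.009274 = 0.291637
Σp_2ᵢ² = 0.3194² + 0.1937² + 0.2984² + 0.0681² + 0.1204² = 0.102016 + 0.037520 + 0.089043 + 0.004638 + 0.014496 = 0.247713
O = 0.244681 / √(0.291637 × 0.247713) = 0.244681 / 0.2687792 = 0.9103
O = 0.9103 > 0.3 → Yes.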